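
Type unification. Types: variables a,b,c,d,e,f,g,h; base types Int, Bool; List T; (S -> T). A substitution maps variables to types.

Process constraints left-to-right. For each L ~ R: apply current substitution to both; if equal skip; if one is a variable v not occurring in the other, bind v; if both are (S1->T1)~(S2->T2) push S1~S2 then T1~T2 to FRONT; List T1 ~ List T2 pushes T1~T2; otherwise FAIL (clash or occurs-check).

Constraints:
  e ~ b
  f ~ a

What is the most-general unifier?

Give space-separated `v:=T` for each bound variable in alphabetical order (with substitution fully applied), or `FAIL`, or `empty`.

step 1: unify e ~ b  [subst: {-} | 1 pending]
  bind e := b
step 2: unify f ~ a  [subst: {e:=b} | 0 pending]
  bind f := a

Answer: e:=b f:=a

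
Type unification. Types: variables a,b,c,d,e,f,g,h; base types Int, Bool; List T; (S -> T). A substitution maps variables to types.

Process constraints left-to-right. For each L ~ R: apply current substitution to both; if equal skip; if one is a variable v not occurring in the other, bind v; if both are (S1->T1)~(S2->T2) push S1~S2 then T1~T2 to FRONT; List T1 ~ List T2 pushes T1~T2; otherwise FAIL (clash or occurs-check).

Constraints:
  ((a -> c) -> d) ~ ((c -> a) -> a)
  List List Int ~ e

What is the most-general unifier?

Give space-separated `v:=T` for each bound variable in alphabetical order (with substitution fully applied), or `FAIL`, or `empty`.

step 1: unify ((a -> c) -> d) ~ ((c -> a) -> a)  [subst: {-} | 1 pending]
  -> decompose arrow: push (a -> c)~(c -> a), d~a
step 2: unify (a -> c) ~ (c -> a)  [subst: {-} | 2 pending]
  -> decompose arrow: push a~c, c~a
step 3: unify a ~ c  [subst: {-} | 3 pending]
  bind a := c
step 4: unify c ~ c  [subst: {a:=c} | 2 pending]
  -> identical, skip
step 5: unify d ~ c  [subst: {a:=c} | 1 pending]
  bind d := c
step 6: unify List List Int ~ e  [subst: {a:=c, d:=c} | 0 pending]
  bind e := List List Int

Answer: a:=c d:=c e:=List List Int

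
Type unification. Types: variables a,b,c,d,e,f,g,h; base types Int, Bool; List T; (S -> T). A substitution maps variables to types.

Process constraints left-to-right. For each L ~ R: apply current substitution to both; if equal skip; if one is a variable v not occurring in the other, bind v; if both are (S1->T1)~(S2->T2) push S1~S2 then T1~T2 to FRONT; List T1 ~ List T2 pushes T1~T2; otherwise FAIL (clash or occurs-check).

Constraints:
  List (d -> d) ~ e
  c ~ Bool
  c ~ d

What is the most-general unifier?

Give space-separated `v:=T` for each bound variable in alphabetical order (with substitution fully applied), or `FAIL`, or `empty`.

Answer: c:=Bool d:=Bool e:=List (Bool -> Bool)

Derivation:
step 1: unify List (d -> d) ~ e  [subst: {-} | 2 pending]
  bind e := List (d -> d)
step 2: unify c ~ Bool  [subst: {e:=List (d -> d)} | 1 pending]
  bind c := Bool
step 3: unify Bool ~ d  [subst: {e:=List (d -> d), c:=Bool} | 0 pending]
  bind d := Bool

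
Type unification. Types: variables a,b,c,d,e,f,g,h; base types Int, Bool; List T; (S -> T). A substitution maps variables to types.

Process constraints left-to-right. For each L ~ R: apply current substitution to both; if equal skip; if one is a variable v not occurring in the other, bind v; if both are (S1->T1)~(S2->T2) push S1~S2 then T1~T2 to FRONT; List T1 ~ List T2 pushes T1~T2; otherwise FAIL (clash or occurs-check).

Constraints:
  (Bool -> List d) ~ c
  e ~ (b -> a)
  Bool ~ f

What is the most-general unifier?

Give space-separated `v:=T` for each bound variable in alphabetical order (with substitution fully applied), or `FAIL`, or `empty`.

step 1: unify (Bool -> List d) ~ c  [subst: {-} | 2 pending]
  bind c := (Bool -> List d)
step 2: unify e ~ (b -> a)  [subst: {c:=(Bool -> List d)} | 1 pending]
  bind e := (b -> a)
step 3: unify Bool ~ f  [subst: {c:=(Bool -> List d), e:=(b -> a)} | 0 pending]
  bind f := Bool

Answer: c:=(Bool -> List d) e:=(b -> a) f:=Bool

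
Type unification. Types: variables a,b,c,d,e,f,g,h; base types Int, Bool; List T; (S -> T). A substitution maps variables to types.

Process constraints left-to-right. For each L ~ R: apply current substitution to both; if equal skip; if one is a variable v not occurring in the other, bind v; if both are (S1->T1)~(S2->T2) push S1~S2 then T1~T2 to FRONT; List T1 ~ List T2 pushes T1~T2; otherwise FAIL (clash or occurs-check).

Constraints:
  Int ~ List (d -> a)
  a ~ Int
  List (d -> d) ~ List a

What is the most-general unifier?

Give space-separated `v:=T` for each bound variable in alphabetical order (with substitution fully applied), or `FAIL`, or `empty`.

step 1: unify Int ~ List (d -> a)  [subst: {-} | 2 pending]
  clash: Int vs List (d -> a)

Answer: FAIL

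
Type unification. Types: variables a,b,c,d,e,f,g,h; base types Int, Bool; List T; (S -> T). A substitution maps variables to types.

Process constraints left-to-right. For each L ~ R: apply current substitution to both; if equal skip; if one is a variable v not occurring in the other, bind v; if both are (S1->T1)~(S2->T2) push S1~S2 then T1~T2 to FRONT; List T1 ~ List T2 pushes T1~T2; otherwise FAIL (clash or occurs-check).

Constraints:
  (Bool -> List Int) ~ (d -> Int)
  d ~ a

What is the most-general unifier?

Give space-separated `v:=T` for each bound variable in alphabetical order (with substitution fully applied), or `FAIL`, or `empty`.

step 1: unify (Bool -> List Int) ~ (d -> Int)  [subst: {-} | 1 pending]
  -> decompose arrow: push Bool~d, List Int~Int
step 2: unify Bool ~ d  [subst: {-} | 2 pending]
  bind d := Bool
step 3: unify List Int ~ Int  [subst: {d:=Bool} | 1 pending]
  clash: List Int vs Int

Answer: FAIL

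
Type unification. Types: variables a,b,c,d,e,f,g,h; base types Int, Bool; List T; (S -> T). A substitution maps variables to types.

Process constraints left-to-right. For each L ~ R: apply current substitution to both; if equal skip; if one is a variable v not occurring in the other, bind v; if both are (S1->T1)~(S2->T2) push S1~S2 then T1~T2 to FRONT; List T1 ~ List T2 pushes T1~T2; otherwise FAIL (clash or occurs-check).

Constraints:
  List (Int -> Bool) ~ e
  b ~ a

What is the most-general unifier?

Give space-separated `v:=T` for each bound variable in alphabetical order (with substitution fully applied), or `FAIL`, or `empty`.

step 1: unify List (Int -> Bool) ~ e  [subst: {-} | 1 pending]
  bind e := List (Int -> Bool)
step 2: unify b ~ a  [subst: {e:=List (Int -> Bool)} | 0 pending]
  bind b := a

Answer: b:=a e:=List (Int -> Bool)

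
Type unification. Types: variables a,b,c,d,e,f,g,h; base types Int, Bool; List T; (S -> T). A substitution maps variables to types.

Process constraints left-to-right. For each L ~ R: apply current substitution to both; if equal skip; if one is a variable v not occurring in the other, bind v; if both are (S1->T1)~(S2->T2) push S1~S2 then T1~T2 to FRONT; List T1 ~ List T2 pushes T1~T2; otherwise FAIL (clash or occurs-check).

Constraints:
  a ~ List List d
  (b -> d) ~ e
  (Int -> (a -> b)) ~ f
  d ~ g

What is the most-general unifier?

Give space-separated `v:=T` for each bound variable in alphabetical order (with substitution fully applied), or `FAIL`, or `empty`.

Answer: a:=List List g d:=g e:=(b -> g) f:=(Int -> (List List g -> b))

Derivation:
step 1: unify a ~ List List d  [subst: {-} | 3 pending]
  bind a := List List d
step 2: unify (b -> d) ~ e  [subst: {a:=List List d} | 2 pending]
  bind e := (b -> d)
step 3: unify (Int -> (List List d -> b)) ~ f  [subst: {a:=List List d, e:=(b -> d)} | 1 pending]
  bind f := (Int -> (List List d -> b))
step 4: unify d ~ g  [subst: {a:=List List d, e:=(b -> d), f:=(Int -> (List List d -> b))} | 0 pending]
  bind d := g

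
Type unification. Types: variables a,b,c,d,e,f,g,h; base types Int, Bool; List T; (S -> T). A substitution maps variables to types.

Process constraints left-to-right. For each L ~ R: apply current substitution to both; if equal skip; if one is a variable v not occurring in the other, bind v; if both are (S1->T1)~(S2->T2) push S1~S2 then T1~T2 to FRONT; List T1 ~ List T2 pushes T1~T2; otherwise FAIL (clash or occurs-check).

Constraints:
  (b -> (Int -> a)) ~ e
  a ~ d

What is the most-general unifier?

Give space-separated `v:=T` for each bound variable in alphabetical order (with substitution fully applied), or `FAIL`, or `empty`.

Answer: a:=d e:=(b -> (Int -> d))

Derivation:
step 1: unify (b -> (Int -> a)) ~ e  [subst: {-} | 1 pending]
  bind e := (b -> (Int -> a))
step 2: unify a ~ d  [subst: {e:=(b -> (Int -> a))} | 0 pending]
  bind a := d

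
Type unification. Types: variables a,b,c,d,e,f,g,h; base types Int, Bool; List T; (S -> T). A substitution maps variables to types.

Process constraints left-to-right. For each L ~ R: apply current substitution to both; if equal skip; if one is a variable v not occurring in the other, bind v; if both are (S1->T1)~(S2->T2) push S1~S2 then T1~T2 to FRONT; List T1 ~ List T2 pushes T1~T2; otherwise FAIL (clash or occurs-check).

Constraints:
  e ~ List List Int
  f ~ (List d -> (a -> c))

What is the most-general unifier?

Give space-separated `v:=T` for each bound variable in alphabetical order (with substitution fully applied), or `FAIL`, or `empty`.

Answer: e:=List List Int f:=(List d -> (a -> c))

Derivation:
step 1: unify e ~ List List Int  [subst: {-} | 1 pending]
  bind e := List List Int
step 2: unify f ~ (List d -> (a -> c))  [subst: {e:=List List Int} | 0 pending]
  bind f := (List d -> (a -> c))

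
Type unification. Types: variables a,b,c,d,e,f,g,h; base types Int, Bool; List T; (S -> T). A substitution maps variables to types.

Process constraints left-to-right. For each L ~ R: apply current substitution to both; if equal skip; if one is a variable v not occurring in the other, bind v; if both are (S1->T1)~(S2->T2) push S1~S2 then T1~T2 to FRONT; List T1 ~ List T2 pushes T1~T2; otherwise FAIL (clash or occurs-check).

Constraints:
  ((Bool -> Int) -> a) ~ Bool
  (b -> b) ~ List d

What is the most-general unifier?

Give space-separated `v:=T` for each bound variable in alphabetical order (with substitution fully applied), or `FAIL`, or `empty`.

step 1: unify ((Bool -> Int) -> a) ~ Bool  [subst: {-} | 1 pending]
  clash: ((Bool -> Int) -> a) vs Bool

Answer: FAIL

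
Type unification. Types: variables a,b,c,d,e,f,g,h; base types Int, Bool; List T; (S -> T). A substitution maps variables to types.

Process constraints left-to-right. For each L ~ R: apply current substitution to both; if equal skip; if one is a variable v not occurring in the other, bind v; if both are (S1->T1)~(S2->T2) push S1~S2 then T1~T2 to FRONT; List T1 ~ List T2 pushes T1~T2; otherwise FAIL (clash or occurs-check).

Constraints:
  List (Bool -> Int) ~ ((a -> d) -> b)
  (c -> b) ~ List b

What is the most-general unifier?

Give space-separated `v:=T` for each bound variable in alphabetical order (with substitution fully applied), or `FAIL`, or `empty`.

Answer: FAIL

Derivation:
step 1: unify List (Bool -> Int) ~ ((a -> d) -> b)  [subst: {-} | 1 pending]
  clash: List (Bool -> Int) vs ((a -> d) -> b)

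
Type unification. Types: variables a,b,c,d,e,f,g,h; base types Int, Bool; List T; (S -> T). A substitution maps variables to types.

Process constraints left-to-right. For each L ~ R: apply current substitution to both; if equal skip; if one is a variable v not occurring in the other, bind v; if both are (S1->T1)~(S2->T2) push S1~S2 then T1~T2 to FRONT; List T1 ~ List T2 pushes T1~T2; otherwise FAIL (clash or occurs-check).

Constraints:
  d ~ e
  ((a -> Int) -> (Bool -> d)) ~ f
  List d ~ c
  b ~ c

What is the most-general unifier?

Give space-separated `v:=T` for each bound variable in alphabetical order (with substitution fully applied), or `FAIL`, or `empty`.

Answer: b:=List e c:=List e d:=e f:=((a -> Int) -> (Bool -> e))

Derivation:
step 1: unify d ~ e  [subst: {-} | 3 pending]
  bind d := e
step 2: unify ((a -> Int) -> (Bool -> e)) ~ f  [subst: {d:=e} | 2 pending]
  bind f := ((a -> Int) -> (Bool -> e))
step 3: unify List e ~ c  [subst: {d:=e, f:=((a -> Int) -> (Bool -> e))} | 1 pending]
  bind c := List e
step 4: unify b ~ List e  [subst: {d:=e, f:=((a -> Int) -> (Bool -> e)), c:=List e} | 0 pending]
  bind b := List e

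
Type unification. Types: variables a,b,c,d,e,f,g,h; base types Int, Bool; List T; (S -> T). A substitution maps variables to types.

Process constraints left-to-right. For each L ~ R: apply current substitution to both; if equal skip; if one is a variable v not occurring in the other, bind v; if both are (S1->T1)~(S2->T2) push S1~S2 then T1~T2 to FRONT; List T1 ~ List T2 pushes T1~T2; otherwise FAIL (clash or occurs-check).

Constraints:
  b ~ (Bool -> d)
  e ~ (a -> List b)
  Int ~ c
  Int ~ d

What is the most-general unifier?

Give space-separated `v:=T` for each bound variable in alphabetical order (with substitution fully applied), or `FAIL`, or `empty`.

Answer: b:=(Bool -> Int) c:=Int d:=Int e:=(a -> List (Bool -> Int))

Derivation:
step 1: unify b ~ (Bool -> d)  [subst: {-} | 3 pending]
  bind b := (Bool -> d)
step 2: unify e ~ (a -> List (Bool -> d))  [subst: {b:=(Bool -> d)} | 2 pending]
  bind e := (a -> List (Bool -> d))
step 3: unify Int ~ c  [subst: {b:=(Bool -> d), e:=(a -> List (Bool -> d))} | 1 pending]
  bind c := Int
step 4: unify Int ~ d  [subst: {b:=(Bool -> d), e:=(a -> List (Bool -> d)), c:=Int} | 0 pending]
  bind d := Int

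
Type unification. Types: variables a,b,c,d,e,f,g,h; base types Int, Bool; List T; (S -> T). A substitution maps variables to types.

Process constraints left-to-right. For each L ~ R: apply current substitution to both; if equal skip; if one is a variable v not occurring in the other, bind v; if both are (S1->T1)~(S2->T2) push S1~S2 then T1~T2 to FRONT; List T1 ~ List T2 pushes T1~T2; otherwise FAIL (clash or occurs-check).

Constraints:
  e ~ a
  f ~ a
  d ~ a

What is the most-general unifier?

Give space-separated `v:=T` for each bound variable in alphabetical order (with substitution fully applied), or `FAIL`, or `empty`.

step 1: unify e ~ a  [subst: {-} | 2 pending]
  bind e := a
step 2: unify f ~ a  [subst: {e:=a} | 1 pending]
  bind f := a
step 3: unify d ~ a  [subst: {e:=a, f:=a} | 0 pending]
  bind d := a

Answer: d:=a e:=a f:=a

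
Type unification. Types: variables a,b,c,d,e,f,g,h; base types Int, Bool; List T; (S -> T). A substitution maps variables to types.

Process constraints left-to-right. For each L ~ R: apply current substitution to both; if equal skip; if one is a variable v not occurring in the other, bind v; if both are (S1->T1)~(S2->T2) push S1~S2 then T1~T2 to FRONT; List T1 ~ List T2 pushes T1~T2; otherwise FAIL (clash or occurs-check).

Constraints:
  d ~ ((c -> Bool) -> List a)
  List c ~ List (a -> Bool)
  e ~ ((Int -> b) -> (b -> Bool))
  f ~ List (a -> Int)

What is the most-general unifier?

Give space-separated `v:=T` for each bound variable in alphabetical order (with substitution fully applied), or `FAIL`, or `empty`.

step 1: unify d ~ ((c -> Bool) -> List a)  [subst: {-} | 3 pending]
  bind d := ((c -> Bool) -> List a)
step 2: unify List c ~ List (a -> Bool)  [subst: {d:=((c -> Bool) -> List a)} | 2 pending]
  -> decompose List: push c~(a -> Bool)
step 3: unify c ~ (a -> Bool)  [subst: {d:=((c -> Bool) -> List a)} | 2 pending]
  bind c := (a -> Bool)
step 4: unify e ~ ((Int -> b) -> (b -> Bool))  [subst: {d:=((c -> Bool) -> List a), c:=(a -> Bool)} | 1 pending]
  bind e := ((Int -> b) -> (b -> Bool))
step 5: unify f ~ List (a -> Int)  [subst: {d:=((c -> Bool) -> List a), c:=(a -> Bool), e:=((Int -> b) -> (b -> Bool))} | 0 pending]
  bind f := List (a -> Int)

Answer: c:=(a -> Bool) d:=(((a -> Bool) -> Bool) -> List a) e:=((Int -> b) -> (b -> Bool)) f:=List (a -> Int)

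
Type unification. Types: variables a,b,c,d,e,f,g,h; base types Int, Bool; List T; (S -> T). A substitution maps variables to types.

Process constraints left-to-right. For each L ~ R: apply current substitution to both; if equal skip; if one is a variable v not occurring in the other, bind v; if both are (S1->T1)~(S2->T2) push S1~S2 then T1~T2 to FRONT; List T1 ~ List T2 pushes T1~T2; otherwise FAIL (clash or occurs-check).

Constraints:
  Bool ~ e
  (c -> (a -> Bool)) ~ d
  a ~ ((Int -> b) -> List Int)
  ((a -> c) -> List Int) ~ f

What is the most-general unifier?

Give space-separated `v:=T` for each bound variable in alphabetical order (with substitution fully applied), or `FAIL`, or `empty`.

step 1: unify Bool ~ e  [subst: {-} | 3 pending]
  bind e := Bool
step 2: unify (c -> (a -> Bool)) ~ d  [subst: {e:=Bool} | 2 pending]
  bind d := (c -> (a -> Bool))
step 3: unify a ~ ((Int -> b) -> List Int)  [subst: {e:=Bool, d:=(c -> (a -> Bool))} | 1 pending]
  bind a := ((Int -> b) -> List Int)
step 4: unify ((((Int -> b) -> List Int) -> c) -> List Int) ~ f  [subst: {e:=Bool, d:=(c -> (a -> Bool)), a:=((Int -> b) -> List Int)} | 0 pending]
  bind f := ((((Int -> b) -> List Int) -> c) -> List Int)

Answer: a:=((Int -> b) -> List Int) d:=(c -> (((Int -> b) -> List Int) -> Bool)) e:=Bool f:=((((Int -> b) -> List Int) -> c) -> List Int)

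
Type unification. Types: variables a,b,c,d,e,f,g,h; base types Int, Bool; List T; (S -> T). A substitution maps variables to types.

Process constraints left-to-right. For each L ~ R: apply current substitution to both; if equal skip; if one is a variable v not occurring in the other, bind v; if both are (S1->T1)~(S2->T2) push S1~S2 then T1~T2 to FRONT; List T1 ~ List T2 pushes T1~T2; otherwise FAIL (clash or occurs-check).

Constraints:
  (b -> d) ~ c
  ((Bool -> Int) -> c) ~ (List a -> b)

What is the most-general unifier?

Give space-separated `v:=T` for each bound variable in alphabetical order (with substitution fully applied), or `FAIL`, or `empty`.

step 1: unify (b -> d) ~ c  [subst: {-} | 1 pending]
  bind c := (b -> d)
step 2: unify ((Bool -> Int) -> (b -> d)) ~ (List a -> b)  [subst: {c:=(b -> d)} | 0 pending]
  -> decompose arrow: push (Bool -> Int)~List a, (b -> d)~b
step 3: unify (Bool -> Int) ~ List a  [subst: {c:=(b -> d)} | 1 pending]
  clash: (Bool -> Int) vs List a

Answer: FAIL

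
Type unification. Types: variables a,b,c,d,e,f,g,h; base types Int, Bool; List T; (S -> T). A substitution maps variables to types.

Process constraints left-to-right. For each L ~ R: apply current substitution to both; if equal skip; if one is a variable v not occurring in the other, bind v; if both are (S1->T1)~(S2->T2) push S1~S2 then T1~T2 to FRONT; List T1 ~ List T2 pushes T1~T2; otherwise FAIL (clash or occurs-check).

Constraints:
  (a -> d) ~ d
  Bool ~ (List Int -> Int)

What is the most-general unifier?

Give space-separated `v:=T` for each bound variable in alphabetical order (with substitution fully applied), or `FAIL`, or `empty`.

Answer: FAIL

Derivation:
step 1: unify (a -> d) ~ d  [subst: {-} | 1 pending]
  occurs-check fail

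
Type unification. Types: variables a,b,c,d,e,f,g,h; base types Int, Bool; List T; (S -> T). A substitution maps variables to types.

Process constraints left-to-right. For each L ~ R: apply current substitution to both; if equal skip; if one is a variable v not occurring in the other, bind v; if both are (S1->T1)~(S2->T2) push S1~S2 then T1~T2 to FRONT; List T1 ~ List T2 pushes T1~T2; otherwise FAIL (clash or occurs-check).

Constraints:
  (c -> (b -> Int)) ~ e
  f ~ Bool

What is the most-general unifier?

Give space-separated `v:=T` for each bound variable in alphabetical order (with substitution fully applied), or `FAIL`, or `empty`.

step 1: unify (c -> (b -> Int)) ~ e  [subst: {-} | 1 pending]
  bind e := (c -> (b -> Int))
step 2: unify f ~ Bool  [subst: {e:=(c -> (b -> Int))} | 0 pending]
  bind f := Bool

Answer: e:=(c -> (b -> Int)) f:=Bool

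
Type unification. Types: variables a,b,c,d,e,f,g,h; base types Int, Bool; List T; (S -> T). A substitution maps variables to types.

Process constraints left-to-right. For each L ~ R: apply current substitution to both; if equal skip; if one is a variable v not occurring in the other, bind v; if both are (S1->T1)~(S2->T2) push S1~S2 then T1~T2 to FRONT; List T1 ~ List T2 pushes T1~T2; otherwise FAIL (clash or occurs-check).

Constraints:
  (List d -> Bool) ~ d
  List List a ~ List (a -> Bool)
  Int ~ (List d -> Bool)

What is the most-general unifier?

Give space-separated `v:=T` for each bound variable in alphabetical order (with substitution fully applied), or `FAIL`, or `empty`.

Answer: FAIL

Derivation:
step 1: unify (List d -> Bool) ~ d  [subst: {-} | 2 pending]
  occurs-check fail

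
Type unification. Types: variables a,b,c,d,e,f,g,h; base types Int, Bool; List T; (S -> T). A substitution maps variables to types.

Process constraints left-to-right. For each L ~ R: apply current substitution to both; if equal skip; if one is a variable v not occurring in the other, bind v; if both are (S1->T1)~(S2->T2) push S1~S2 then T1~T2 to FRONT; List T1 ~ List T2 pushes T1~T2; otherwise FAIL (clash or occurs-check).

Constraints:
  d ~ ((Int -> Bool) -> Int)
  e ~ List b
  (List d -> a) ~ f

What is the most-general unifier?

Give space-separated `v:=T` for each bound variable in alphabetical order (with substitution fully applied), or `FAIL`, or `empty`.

step 1: unify d ~ ((Int -> Bool) -> Int)  [subst: {-} | 2 pending]
  bind d := ((Int -> Bool) -> Int)
step 2: unify e ~ List b  [subst: {d:=((Int -> Bool) -> Int)} | 1 pending]
  bind e := List b
step 3: unify (List ((Int -> Bool) -> Int) -> a) ~ f  [subst: {d:=((Int -> Bool) -> Int), e:=List b} | 0 pending]
  bind f := (List ((Int -> Bool) -> Int) -> a)

Answer: d:=((Int -> Bool) -> Int) e:=List b f:=(List ((Int -> Bool) -> Int) -> a)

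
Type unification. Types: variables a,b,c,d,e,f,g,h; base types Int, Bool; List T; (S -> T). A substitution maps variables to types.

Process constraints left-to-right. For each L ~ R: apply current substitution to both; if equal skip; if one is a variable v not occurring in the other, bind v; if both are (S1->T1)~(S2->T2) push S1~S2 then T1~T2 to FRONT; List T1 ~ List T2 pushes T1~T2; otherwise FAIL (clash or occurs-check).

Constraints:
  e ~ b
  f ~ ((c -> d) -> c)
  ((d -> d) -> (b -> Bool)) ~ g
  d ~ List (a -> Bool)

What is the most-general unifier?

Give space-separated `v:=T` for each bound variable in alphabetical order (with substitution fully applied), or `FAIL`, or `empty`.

Answer: d:=List (a -> Bool) e:=b f:=((c -> List (a -> Bool)) -> c) g:=((List (a -> Bool) -> List (a -> Bool)) -> (b -> Bool))

Derivation:
step 1: unify e ~ b  [subst: {-} | 3 pending]
  bind e := b
step 2: unify f ~ ((c -> d) -> c)  [subst: {e:=b} | 2 pending]
  bind f := ((c -> d) -> c)
step 3: unify ((d -> d) -> (b -> Bool)) ~ g  [subst: {e:=b, f:=((c -> d) -> c)} | 1 pending]
  bind g := ((d -> d) -> (b -> Bool))
step 4: unify d ~ List (a -> Bool)  [subst: {e:=b, f:=((c -> d) -> c), g:=((d -> d) -> (b -> Bool))} | 0 pending]
  bind d := List (a -> Bool)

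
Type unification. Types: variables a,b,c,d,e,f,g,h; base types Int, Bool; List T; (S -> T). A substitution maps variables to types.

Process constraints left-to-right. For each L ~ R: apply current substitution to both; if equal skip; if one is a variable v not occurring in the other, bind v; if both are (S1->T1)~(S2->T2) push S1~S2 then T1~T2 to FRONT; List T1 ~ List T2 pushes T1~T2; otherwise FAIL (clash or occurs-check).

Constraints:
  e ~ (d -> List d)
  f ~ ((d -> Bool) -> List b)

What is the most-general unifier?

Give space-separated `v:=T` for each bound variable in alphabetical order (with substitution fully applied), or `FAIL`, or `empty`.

step 1: unify e ~ (d -> List d)  [subst: {-} | 1 pending]
  bind e := (d -> List d)
step 2: unify f ~ ((d -> Bool) -> List b)  [subst: {e:=(d -> List d)} | 0 pending]
  bind f := ((d -> Bool) -> List b)

Answer: e:=(d -> List d) f:=((d -> Bool) -> List b)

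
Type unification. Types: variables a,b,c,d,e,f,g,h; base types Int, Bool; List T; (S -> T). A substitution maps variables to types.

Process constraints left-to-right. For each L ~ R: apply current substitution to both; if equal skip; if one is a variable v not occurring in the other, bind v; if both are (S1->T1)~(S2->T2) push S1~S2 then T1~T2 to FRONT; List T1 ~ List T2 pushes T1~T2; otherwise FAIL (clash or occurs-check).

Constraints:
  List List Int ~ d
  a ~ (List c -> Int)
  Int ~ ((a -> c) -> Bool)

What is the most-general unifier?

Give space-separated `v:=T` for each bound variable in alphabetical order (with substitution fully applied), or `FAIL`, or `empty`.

step 1: unify List List Int ~ d  [subst: {-} | 2 pending]
  bind d := List List Int
step 2: unify a ~ (List c -> Int)  [subst: {d:=List List Int} | 1 pending]
  bind a := (List c -> Int)
step 3: unify Int ~ (((List c -> Int) -> c) -> Bool)  [subst: {d:=List List Int, a:=(List c -> Int)} | 0 pending]
  clash: Int vs (((List c -> Int) -> c) -> Bool)

Answer: FAIL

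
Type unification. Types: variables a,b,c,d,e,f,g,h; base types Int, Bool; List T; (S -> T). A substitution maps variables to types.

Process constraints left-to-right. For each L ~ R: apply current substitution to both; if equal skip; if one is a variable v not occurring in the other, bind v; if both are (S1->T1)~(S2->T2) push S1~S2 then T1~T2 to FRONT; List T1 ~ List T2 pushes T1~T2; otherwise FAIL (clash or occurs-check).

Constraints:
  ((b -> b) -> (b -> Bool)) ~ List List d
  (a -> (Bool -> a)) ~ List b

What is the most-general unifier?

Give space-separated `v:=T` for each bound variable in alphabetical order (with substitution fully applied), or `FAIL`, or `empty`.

Answer: FAIL

Derivation:
step 1: unify ((b -> b) -> (b -> Bool)) ~ List List d  [subst: {-} | 1 pending]
  clash: ((b -> b) -> (b -> Bool)) vs List List d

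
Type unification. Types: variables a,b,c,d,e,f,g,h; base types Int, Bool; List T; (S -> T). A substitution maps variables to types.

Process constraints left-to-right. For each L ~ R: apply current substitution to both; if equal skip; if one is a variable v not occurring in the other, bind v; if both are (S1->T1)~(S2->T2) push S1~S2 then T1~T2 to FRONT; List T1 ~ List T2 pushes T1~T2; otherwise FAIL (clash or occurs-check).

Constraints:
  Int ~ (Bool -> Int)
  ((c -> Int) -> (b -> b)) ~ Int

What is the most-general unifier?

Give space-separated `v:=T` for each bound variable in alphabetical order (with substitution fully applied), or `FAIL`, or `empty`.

Answer: FAIL

Derivation:
step 1: unify Int ~ (Bool -> Int)  [subst: {-} | 1 pending]
  clash: Int vs (Bool -> Int)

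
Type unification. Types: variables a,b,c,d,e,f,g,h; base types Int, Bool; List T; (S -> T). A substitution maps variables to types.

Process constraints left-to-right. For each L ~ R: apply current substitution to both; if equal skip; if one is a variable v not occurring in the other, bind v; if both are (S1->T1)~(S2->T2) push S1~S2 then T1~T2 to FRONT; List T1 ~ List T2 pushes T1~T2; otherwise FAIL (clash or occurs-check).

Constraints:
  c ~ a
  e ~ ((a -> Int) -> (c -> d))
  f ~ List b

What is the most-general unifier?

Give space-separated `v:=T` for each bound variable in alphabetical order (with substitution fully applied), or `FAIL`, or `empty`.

Answer: c:=a e:=((a -> Int) -> (a -> d)) f:=List b

Derivation:
step 1: unify c ~ a  [subst: {-} | 2 pending]
  bind c := a
step 2: unify e ~ ((a -> Int) -> (a -> d))  [subst: {c:=a} | 1 pending]
  bind e := ((a -> Int) -> (a -> d))
step 3: unify f ~ List b  [subst: {c:=a, e:=((a -> Int) -> (a -> d))} | 0 pending]
  bind f := List b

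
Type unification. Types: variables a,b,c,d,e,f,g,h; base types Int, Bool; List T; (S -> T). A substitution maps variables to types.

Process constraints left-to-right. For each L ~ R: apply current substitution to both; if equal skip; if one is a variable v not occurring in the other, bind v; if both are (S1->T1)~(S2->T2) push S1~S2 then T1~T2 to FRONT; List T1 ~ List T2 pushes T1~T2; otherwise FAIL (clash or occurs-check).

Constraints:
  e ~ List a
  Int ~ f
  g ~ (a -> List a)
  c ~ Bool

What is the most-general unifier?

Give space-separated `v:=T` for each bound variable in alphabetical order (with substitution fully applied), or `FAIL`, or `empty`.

Answer: c:=Bool e:=List a f:=Int g:=(a -> List a)

Derivation:
step 1: unify e ~ List a  [subst: {-} | 3 pending]
  bind e := List a
step 2: unify Int ~ f  [subst: {e:=List a} | 2 pending]
  bind f := Int
step 3: unify g ~ (a -> List a)  [subst: {e:=List a, f:=Int} | 1 pending]
  bind g := (a -> List a)
step 4: unify c ~ Bool  [subst: {e:=List a, f:=Int, g:=(a -> List a)} | 0 pending]
  bind c := Bool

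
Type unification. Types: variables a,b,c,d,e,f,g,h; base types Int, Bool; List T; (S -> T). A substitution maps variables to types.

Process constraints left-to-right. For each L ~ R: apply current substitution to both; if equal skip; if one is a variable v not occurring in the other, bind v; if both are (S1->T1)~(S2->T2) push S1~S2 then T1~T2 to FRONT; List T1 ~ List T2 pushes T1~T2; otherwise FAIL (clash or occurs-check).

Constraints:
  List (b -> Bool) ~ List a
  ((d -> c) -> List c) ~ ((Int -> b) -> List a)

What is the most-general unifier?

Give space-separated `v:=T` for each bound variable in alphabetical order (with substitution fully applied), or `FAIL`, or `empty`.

Answer: FAIL

Derivation:
step 1: unify List (b -> Bool) ~ List a  [subst: {-} | 1 pending]
  -> decompose List: push (b -> Bool)~a
step 2: unify (b -> Bool) ~ a  [subst: {-} | 1 pending]
  bind a := (b -> Bool)
step 3: unify ((d -> c) -> List c) ~ ((Int -> b) -> List (b -> Bool))  [subst: {a:=(b -> Bool)} | 0 pending]
  -> decompose arrow: push (d -> c)~(Int -> b), List c~List (b -> Bool)
step 4: unify (d -> c) ~ (Int -> b)  [subst: {a:=(b -> Bool)} | 1 pending]
  -> decompose arrow: push d~Int, c~b
step 5: unify d ~ Int  [subst: {a:=(b -> Bool)} | 2 pending]
  bind d := Int
step 6: unify c ~ b  [subst: {a:=(b -> Bool), d:=Int} | 1 pending]
  bind c := b
step 7: unify List b ~ List (b -> Bool)  [subst: {a:=(b -> Bool), d:=Int, c:=b} | 0 pending]
  -> decompose List: push b~(b -> Bool)
step 8: unify b ~ (b -> Bool)  [subst: {a:=(b -> Bool), d:=Int, c:=b} | 0 pending]
  occurs-check fail: b in (b -> Bool)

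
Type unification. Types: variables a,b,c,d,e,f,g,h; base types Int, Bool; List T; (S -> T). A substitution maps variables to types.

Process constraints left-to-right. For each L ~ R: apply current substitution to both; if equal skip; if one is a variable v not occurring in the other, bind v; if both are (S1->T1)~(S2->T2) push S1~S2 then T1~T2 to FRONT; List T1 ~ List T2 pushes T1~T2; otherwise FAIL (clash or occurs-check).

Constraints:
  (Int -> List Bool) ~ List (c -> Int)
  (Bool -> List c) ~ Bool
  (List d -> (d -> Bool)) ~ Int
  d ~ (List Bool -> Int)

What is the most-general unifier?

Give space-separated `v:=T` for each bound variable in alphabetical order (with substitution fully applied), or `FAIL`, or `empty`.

step 1: unify (Int -> List Bool) ~ List (c -> Int)  [subst: {-} | 3 pending]
  clash: (Int -> List Bool) vs List (c -> Int)

Answer: FAIL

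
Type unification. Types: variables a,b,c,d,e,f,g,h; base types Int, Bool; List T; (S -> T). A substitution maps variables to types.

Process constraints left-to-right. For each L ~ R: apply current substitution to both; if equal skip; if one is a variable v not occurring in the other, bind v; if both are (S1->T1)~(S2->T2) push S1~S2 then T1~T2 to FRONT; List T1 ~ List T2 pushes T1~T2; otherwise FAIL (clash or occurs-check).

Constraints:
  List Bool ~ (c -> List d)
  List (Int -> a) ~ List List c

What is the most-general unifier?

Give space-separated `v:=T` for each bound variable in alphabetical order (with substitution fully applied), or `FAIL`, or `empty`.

Answer: FAIL

Derivation:
step 1: unify List Bool ~ (c -> List d)  [subst: {-} | 1 pending]
  clash: List Bool vs (c -> List d)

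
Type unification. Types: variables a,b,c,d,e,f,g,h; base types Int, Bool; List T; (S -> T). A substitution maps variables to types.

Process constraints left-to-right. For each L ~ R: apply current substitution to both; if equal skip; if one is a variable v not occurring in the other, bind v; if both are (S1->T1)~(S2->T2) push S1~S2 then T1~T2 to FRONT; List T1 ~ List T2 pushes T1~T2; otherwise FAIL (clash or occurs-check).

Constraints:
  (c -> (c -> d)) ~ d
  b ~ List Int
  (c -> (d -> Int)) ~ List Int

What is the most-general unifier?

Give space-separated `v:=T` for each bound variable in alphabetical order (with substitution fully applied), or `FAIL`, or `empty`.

Answer: FAIL

Derivation:
step 1: unify (c -> (c -> d)) ~ d  [subst: {-} | 2 pending]
  occurs-check fail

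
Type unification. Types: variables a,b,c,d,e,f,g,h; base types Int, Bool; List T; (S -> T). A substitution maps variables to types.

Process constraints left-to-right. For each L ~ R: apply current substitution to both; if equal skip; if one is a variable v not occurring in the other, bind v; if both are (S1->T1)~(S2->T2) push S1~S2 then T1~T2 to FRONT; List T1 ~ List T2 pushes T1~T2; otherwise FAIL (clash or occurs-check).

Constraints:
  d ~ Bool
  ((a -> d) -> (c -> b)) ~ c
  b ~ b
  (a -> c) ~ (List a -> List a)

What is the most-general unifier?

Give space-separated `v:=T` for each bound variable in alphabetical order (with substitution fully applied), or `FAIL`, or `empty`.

Answer: FAIL

Derivation:
step 1: unify d ~ Bool  [subst: {-} | 3 pending]
  bind d := Bool
step 2: unify ((a -> Bool) -> (c -> b)) ~ c  [subst: {d:=Bool} | 2 pending]
  occurs-check fail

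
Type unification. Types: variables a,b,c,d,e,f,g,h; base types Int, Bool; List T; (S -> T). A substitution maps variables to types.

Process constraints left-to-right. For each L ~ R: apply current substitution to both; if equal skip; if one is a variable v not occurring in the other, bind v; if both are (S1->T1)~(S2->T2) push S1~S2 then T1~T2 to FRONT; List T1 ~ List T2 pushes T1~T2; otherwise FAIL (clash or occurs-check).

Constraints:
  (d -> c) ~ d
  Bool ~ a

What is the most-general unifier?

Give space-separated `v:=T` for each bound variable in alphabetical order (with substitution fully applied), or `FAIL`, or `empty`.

Answer: FAIL

Derivation:
step 1: unify (d -> c) ~ d  [subst: {-} | 1 pending]
  occurs-check fail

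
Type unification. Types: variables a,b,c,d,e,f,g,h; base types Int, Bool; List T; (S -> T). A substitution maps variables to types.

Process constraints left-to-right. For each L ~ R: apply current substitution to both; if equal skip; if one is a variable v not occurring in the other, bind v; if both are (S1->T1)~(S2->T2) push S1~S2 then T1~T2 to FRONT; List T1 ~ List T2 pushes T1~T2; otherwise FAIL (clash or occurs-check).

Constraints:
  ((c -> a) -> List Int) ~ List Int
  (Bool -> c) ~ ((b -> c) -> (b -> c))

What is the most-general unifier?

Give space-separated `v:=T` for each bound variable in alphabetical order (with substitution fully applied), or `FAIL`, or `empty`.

step 1: unify ((c -> a) -> List Int) ~ List Int  [subst: {-} | 1 pending]
  clash: ((c -> a) -> List Int) vs List Int

Answer: FAIL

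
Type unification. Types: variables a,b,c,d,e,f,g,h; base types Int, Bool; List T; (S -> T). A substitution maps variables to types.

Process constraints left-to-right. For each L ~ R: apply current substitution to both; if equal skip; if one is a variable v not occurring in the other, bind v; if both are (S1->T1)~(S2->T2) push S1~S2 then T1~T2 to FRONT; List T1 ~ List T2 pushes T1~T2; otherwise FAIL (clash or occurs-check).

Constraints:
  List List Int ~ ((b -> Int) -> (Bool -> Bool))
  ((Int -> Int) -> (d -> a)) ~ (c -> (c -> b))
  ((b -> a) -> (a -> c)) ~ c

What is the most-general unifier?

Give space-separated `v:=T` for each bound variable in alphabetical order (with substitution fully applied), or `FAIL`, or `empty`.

step 1: unify List List Int ~ ((b -> Int) -> (Bool -> Bool))  [subst: {-} | 2 pending]
  clash: List List Int vs ((b -> Int) -> (Bool -> Bool))

Answer: FAIL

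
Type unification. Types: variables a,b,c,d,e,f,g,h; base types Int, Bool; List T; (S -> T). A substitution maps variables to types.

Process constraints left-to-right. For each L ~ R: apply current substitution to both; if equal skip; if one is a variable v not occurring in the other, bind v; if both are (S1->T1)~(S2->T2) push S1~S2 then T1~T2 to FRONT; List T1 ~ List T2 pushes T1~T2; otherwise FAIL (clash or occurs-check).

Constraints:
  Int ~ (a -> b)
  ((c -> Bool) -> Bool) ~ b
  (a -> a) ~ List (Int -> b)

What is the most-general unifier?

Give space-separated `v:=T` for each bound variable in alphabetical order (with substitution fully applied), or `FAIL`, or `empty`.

step 1: unify Int ~ (a -> b)  [subst: {-} | 2 pending]
  clash: Int vs (a -> b)

Answer: FAIL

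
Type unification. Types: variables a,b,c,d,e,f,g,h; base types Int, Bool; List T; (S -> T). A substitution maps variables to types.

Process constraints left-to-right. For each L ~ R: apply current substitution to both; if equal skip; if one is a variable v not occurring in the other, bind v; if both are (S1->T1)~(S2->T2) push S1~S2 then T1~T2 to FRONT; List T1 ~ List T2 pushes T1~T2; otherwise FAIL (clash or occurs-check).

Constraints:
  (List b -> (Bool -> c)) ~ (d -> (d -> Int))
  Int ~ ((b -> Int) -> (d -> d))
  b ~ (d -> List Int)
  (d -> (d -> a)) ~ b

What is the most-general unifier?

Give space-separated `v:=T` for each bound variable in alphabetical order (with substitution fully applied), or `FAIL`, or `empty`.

step 1: unify (List b -> (Bool -> c)) ~ (d -> (d -> Int))  [subst: {-} | 3 pending]
  -> decompose arrow: push List b~d, (Bool -> c)~(d -> Int)
step 2: unify List b ~ d  [subst: {-} | 4 pending]
  bind d := List b
step 3: unify (Bool -> c) ~ (List b -> Int)  [subst: {d:=List b} | 3 pending]
  -> decompose arrow: push Bool~List b, c~Int
step 4: unify Bool ~ List b  [subst: {d:=List b} | 4 pending]
  clash: Bool vs List b

Answer: FAIL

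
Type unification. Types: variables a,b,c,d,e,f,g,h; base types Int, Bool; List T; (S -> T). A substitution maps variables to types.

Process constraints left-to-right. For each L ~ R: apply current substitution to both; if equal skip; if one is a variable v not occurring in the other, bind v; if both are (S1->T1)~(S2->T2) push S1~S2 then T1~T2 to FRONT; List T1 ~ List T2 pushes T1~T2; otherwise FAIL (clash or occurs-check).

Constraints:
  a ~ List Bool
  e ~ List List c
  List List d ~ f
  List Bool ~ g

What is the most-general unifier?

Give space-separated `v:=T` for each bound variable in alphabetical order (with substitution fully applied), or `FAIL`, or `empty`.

Answer: a:=List Bool e:=List List c f:=List List d g:=List Bool

Derivation:
step 1: unify a ~ List Bool  [subst: {-} | 3 pending]
  bind a := List Bool
step 2: unify e ~ List List c  [subst: {a:=List Bool} | 2 pending]
  bind e := List List c
step 3: unify List List d ~ f  [subst: {a:=List Bool, e:=List List c} | 1 pending]
  bind f := List List d
step 4: unify List Bool ~ g  [subst: {a:=List Bool, e:=List List c, f:=List List d} | 0 pending]
  bind g := List Bool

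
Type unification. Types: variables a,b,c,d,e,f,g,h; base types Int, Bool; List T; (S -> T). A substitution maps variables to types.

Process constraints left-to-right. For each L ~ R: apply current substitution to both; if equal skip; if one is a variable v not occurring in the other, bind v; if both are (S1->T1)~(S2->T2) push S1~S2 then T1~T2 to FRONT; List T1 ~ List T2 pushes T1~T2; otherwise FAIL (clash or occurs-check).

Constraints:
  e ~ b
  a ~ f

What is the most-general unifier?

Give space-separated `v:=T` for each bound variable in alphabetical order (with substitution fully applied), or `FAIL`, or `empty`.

step 1: unify e ~ b  [subst: {-} | 1 pending]
  bind e := b
step 2: unify a ~ f  [subst: {e:=b} | 0 pending]
  bind a := f

Answer: a:=f e:=b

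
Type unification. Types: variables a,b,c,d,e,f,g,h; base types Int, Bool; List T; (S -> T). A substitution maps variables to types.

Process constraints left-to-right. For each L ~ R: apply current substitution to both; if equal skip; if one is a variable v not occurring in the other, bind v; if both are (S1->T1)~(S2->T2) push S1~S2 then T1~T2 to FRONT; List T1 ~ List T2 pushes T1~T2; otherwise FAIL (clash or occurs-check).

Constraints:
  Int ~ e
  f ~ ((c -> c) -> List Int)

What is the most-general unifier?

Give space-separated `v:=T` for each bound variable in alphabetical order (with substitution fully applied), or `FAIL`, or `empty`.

step 1: unify Int ~ e  [subst: {-} | 1 pending]
  bind e := Int
step 2: unify f ~ ((c -> c) -> List Int)  [subst: {e:=Int} | 0 pending]
  bind f := ((c -> c) -> List Int)

Answer: e:=Int f:=((c -> c) -> List Int)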